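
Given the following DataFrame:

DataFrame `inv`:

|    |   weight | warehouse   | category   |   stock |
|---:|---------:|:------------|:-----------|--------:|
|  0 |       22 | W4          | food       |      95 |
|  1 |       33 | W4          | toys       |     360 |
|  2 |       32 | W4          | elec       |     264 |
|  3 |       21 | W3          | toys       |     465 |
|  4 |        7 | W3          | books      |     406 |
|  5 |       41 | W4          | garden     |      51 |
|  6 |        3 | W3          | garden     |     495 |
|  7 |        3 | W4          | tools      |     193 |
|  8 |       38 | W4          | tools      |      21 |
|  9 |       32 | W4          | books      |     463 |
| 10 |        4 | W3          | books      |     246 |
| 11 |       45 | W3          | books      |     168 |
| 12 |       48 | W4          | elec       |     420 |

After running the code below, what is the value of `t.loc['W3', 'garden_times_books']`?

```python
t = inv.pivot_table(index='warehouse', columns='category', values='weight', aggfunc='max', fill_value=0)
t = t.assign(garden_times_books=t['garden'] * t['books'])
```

135

pivot: rows=warehouse, cols=category, max(weight):
category   books  elec  food  garden  tools  toys
warehouse                                        
W3            45     0     0       3      0    21
W4            32    48    22      41     38    33
add column garden_times_books = t['garden'] * t['books']:
category   books  elec  food  garden  tools  toys  garden_times_books
warehouse                                                            
W3            45     0     0       3      0    21                 135
W4            32    48    22      41     38    33                1312
value at row 'W3', column 'garden_times_books' → 135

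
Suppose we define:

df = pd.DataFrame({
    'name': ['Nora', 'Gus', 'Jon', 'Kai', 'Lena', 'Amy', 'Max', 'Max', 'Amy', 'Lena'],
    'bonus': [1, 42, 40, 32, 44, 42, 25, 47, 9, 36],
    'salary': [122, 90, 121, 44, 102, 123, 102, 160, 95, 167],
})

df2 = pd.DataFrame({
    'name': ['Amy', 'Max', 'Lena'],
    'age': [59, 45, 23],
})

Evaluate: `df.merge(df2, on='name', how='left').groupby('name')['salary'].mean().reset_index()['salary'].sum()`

751.5

merge on 'name' (how='left') → 10 rows:
   name  bonus  salary   age
0  Nora      1     122   NaN
1   Gus     42      90   NaN
2   Jon     40     121   NaN
3   Kai     32      44   NaN
4  Lena     44     102  23.0
5   Amy     42     123  59.0
6   Max     25     102  45.0
7   Max     47     160  45.0
8   Amy      9      95  59.0
9  Lena     36     167  23.0
group by name, mean of salary:
name
Amy     109.0
Gus      90.0
Jon     121.0
Kai      44.0
Lena    134.5
Max     131.0
Nora    122.0
Name: salary, dtype: float64
reset_index():
   name  salary
0   Amy   109.0
1   Gus    90.0
2   Jon   121.0
3   Kai    44.0
4  Lena   134.5
5   Max   131.0
6  Nora   122.0
Hence 751.5.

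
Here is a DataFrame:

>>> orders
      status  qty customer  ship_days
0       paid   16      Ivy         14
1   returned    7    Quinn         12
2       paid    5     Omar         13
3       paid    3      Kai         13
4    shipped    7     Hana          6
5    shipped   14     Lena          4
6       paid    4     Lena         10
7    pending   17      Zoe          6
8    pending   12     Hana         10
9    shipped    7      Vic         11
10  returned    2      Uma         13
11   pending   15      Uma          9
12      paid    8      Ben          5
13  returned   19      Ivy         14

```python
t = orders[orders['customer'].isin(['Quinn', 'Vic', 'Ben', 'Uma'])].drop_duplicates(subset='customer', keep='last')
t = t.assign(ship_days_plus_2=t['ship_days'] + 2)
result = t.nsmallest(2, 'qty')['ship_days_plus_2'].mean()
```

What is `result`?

filter rows where customer in ['Quinn', 'Vic', 'Ben', 'Uma']:
      status  qty customer  ship_days
1   returned    7    Quinn         12
9    shipped    7      Vic         11
10  returned    2      Uma         13
11   pending   15      Uma          9
12      paid    8      Ben          5
drop duplicate customer (keep=last):
      status  qty customer  ship_days
1   returned    7    Quinn         12
9    shipped    7      Vic         11
11   pending   15      Uma          9
12      paid    8      Ben          5
add column ship_days_plus_2 = t['ship_days'] + 2:
      status  qty customer  ship_days  ship_days_plus_2
1   returned    7    Quinn         12                14
9    shipped    7      Vic         11                13
11   pending   15      Uma          9                11
12      paid    8      Ben          5                 7
take 2 rows with smallest qty:
     status  qty customer  ship_days  ship_days_plus_2
1  returned    7    Quinn         12                14
9   shipped    7      Vic         11                13
So mean() = 13.5.

13.5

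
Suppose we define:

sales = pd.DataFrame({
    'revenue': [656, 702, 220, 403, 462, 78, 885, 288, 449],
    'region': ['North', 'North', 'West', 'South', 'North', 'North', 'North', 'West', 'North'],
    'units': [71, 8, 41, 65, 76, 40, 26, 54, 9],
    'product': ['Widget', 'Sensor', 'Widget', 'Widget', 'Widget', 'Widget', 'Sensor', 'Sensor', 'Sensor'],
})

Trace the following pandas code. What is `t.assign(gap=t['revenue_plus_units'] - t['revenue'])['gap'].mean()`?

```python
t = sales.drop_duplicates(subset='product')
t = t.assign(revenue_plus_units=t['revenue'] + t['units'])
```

drop duplicate product (keep=first):
   revenue region  units product
0      656  North     71  Widget
1      702  North      8  Sensor
add column revenue_plus_units = t['revenue'] + t['units']:
   revenue region  units product  revenue_plus_units
0      656  North     71  Widget                 727
1      702  North      8  Sensor                 710
add column gap = t['revenue_plus_units'] - t['revenue']:
   revenue region  units product  revenue_plus_units  gap
0      656  North     71  Widget                 727   71
1      702  North      8  Sensor                 710    8

39.5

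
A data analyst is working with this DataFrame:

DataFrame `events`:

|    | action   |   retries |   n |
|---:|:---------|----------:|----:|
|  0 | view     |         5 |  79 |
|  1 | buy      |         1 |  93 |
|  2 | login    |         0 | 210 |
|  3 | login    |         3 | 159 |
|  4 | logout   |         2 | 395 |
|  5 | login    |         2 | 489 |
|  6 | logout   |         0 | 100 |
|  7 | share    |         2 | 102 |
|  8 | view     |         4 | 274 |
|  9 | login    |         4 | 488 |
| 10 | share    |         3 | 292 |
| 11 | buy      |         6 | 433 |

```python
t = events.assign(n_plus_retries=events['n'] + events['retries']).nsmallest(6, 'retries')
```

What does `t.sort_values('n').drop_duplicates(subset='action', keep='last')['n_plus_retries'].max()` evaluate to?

491

add column n_plus_retries = events['n'] + events['retries']:
    action  retries    n  n_plus_retries
0     view        5   79              84
1      buy        1   93              94
2    login        0  210             210
3    login        3  159             162
4   logout        2  395             397
5    login        2  489             491
6   logout        0  100             100
7    share        2  102             104
8     view        4  274             278
9    login        4  488             492
10   share        3  292             295
11     buy        6  433             439
take 6 rows with smallest retries:
   action  retries    n  n_plus_retries
2   login        0  210             210
6  logout        0  100             100
1     buy        1   93              94
4  logout        2  395             397
5   login        2  489             491
7   share        2  102             104
sort by n:
   action  retries    n  n_plus_retries
1     buy        1   93              94
6  logout        0  100             100
7   share        2  102             104
2   login        0  210             210
4  logout        2  395             397
5   login        2  489             491
drop duplicate action (keep=last):
   action  retries    n  n_plus_retries
1     buy        1   93              94
7   share        2  102             104
4  logout        2  395             397
5   login        2  489             491
Reading off the max of column 'n_plus_retries', we get 491.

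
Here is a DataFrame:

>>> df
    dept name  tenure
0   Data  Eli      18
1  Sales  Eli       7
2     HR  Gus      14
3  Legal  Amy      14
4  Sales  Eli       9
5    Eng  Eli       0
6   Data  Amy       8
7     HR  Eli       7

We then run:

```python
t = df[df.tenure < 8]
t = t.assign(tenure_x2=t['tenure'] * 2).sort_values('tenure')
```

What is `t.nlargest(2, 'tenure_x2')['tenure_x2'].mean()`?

14.0

filter rows where tenure < 8:
    dept name  tenure
1  Sales  Eli       7
5    Eng  Eli       0
7     HR  Eli       7
add column tenure_x2 = t['tenure'] * 2:
    dept name  tenure  tenure_x2
1  Sales  Eli       7         14
5    Eng  Eli       0          0
7     HR  Eli       7         14
sort by tenure:
    dept name  tenure  tenure_x2
5    Eng  Eli       0          0
1  Sales  Eli       7         14
7     HR  Eli       7         14
take 2 rows with largest tenure_x2:
    dept name  tenure  tenure_x2
1  Sales  Eli       7         14
7     HR  Eli       7         14
So mean() = 14.0.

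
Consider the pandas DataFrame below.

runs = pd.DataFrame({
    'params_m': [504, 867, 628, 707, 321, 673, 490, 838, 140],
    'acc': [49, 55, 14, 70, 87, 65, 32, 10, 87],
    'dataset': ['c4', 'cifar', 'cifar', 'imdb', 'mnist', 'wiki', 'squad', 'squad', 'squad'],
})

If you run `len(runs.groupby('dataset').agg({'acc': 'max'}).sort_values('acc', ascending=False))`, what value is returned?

group by dataset, max of acc:
         acc
dataset     
c4        49
cifar     55
imdb      70
mnist     87
squad     87
wiki      65
sort by acc descending:
         acc
dataset     
mnist     87
squad     87
imdb      70
wiki      65
cifar     55
c4        49
Hence 6.

6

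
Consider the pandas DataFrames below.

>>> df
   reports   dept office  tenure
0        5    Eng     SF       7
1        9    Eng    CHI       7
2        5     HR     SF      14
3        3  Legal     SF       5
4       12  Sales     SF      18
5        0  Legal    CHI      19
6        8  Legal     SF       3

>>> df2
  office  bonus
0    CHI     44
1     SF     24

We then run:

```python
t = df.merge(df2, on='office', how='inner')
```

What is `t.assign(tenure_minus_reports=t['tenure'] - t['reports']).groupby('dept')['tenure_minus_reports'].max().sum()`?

merge on 'office' (how='inner') → 7 rows:
   reports   dept office  tenure  bonus
0        5    Eng     SF       7     24
1        9    Eng    CHI       7     44
2        5     HR     SF      14     24
3        3  Legal     SF       5     24
4       12  Sales     SF      18     24
5        0  Legal    CHI      19     44
6        8  Legal     SF       3     24
add column tenure_minus_reports = t['tenure'] - t['reports']:
   reports   dept office  tenure  bonus  tenure_minus_reports
0        5    Eng     SF       7     24                     2
1        9    Eng    CHI       7     44                    -2
2        5     HR     SF      14     24                     9
3        3  Legal     SF       5     24                     2
4       12  Sales     SF      18     24                     6
5        0  Legal    CHI      19     44                    19
6        8  Legal     SF       3     24                    -5
group by dept, max of tenure_minus_reports:
dept
Eng       2
HR        9
Legal    19
Sales     6
Name: tenure_minus_reports, dtype: int64
Reading off the sum of the resulting series, we get 36.

36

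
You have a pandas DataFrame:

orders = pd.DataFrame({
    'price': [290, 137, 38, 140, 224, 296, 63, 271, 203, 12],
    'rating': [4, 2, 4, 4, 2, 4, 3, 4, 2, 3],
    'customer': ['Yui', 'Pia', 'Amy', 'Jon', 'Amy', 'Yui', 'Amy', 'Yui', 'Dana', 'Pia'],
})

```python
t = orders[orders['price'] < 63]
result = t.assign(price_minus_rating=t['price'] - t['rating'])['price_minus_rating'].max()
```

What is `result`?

filter rows where price < 63:
   price  rating customer
2     38       4      Amy
9     12       3      Pia
add column price_minus_rating = t['price'] - t['rating']:
   price  rating customer  price_minus_rating
2     38       4      Amy                  34
9     12       3      Pia                   9
Then the max of column 'price_minus_rating': 34

34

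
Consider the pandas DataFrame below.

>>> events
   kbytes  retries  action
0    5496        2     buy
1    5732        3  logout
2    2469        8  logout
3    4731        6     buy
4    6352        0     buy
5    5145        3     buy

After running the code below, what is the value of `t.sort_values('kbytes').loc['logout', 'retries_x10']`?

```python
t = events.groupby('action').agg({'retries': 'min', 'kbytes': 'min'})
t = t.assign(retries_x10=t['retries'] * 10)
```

30

group by action: min(retries), min(kbytes):
        retries  kbytes
action                 
buy           0    4731
logout        3    2469
add column retries_x10 = t['retries'] * 10:
        retries  kbytes  retries_x10
action                              
buy           0    4731            0
logout        3    2469           30
sort by kbytes:
        retries  kbytes  retries_x10
action                              
logout        3    2469           30
buy           0    4731            0
Hence 30.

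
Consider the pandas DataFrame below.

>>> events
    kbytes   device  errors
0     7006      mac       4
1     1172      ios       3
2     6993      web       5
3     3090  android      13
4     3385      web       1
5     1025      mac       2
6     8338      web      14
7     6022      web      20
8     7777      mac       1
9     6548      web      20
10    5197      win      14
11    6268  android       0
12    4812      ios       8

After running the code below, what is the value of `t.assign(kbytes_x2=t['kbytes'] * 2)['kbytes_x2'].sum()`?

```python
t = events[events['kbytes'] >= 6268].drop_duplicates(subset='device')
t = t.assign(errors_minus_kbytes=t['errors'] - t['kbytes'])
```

40534

filter rows where kbytes >= 6268:
    kbytes   device  errors
0     7006      mac       4
2     6993      web       5
6     8338      web      14
8     7777      mac       1
9     6548      web      20
11    6268  android       0
drop duplicate device (keep=first):
    kbytes   device  errors
0     7006      mac       4
2     6993      web       5
11    6268  android       0
add column errors_minus_kbytes = t['errors'] - t['kbytes']:
    kbytes   device  errors  errors_minus_kbytes
0     7006      mac       4                -7002
2     6993      web       5                -6988
11    6268  android       0                -6268
add column kbytes_x2 = t['kbytes'] * 2:
    kbytes   device  errors  errors_minus_kbytes  kbytes_x2
0     7006      mac       4                -7002      14012
2     6993      web       5                -6988      13986
11    6268  android       0                -6268      12536
Taking the sum of column 'kbytes_x2' gives 40534.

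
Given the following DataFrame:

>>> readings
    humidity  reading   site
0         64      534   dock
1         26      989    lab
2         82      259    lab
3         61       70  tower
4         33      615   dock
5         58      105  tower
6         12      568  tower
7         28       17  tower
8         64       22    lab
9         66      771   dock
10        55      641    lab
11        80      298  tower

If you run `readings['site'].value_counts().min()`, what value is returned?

value_counts of site:
site
tower    5
lab      4
dock     3
Name: count, dtype: int64

3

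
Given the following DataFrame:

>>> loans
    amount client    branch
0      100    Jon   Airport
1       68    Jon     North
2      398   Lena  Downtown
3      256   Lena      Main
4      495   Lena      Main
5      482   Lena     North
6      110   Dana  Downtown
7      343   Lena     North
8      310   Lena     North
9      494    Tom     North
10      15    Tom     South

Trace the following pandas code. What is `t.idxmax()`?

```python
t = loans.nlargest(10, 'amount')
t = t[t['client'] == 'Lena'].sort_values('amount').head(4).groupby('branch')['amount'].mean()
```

take 10 rows with largest amount:
   amount client    branch
4     495   Lena      Main
9     494    Tom     North
5     482   Lena     North
2     398   Lena  Downtown
7     343   Lena     North
8     310   Lena     North
3     256   Lena      Main
6     110   Dana  Downtown
0     100    Jon   Airport
1      68    Jon     North
filter rows where client == 'Lena':
   amount client    branch
4     495   Lena      Main
5     482   Lena     North
2     398   Lena  Downtown
7     343   Lena     North
8     310   Lena     North
3     256   Lena      Main
sort by amount:
   amount client    branch
3     256   Lena      Main
8     310   Lena     North
7     343   Lena     North
2     398   Lena  Downtown
5     482   Lena     North
4     495   Lena      Main
take first 4 rows:
   amount client    branch
3     256   Lena      Main
8     310   Lena     North
7     343   Lena     North
2     398   Lena  Downtown
group by branch, mean of amount:
branch
Downtown    398.0
Main        256.0
North       326.5
Name: amount, dtype: float64
The label with the largest value is Downtown.

Downtown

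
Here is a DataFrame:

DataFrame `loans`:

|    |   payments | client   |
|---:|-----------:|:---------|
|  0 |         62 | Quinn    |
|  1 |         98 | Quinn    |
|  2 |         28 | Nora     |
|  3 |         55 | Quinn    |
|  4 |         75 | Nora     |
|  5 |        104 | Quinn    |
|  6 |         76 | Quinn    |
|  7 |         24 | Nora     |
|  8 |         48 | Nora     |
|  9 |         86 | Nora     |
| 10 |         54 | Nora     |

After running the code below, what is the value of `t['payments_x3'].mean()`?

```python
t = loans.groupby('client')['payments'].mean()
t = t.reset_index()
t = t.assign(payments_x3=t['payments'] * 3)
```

197.25

group by client, mean of payments:
client
Nora     52.5
Quinn    79.0
Name: payments, dtype: float64
reset_index():
  client  payments
0   Nora      52.5
1  Quinn      79.0
add column payments_x3 = t['payments'] * 3:
  client  payments  payments_x3
0   Nora      52.5        157.5
1  Quinn      79.0        237.0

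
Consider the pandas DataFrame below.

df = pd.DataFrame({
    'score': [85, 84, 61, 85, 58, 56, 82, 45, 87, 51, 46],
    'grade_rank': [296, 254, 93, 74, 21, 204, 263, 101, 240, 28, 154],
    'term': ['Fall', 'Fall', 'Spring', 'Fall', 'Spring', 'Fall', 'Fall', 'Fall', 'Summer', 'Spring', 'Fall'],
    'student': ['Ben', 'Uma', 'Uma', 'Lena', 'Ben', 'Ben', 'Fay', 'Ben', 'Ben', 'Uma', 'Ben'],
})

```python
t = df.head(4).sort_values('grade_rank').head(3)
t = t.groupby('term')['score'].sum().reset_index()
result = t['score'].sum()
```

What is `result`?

take first 4 rows:
   score  grade_rank    term student
0     85         296    Fall     Ben
1     84         254    Fall     Uma
2     61          93  Spring     Uma
3     85          74    Fall    Lena
sort by grade_rank:
   score  grade_rank    term student
3     85          74    Fall    Lena
2     61          93  Spring     Uma
1     84         254    Fall     Uma
0     85         296    Fall     Ben
take first 3 rows:
   score  grade_rank    term student
3     85          74    Fall    Lena
2     61          93  Spring     Uma
1     84         254    Fall     Uma
group by term, sum of score:
term
Fall      169
Spring     61
Name: score, dtype: int64
reset_index():
     term  score
0    Fall    169
1  Spring     61
Then the sum of column 'score': 230

230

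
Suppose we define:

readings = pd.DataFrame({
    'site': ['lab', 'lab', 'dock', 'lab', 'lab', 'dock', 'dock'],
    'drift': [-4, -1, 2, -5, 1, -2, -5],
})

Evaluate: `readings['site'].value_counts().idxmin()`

value_counts of site:
site
lab     4
dock    3
Name: count, dtype: int64
label with the smallest value → dock

dock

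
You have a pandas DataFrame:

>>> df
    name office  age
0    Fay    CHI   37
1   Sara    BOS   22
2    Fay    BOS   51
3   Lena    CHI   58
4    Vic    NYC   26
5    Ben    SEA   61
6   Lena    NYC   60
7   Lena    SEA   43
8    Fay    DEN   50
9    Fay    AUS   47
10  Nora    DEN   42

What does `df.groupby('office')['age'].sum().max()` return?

104

group by office, sum of age:
office
AUS     47
BOS     73
CHI     95
DEN     92
NYC     86
SEA    104
Name: age, dtype: int64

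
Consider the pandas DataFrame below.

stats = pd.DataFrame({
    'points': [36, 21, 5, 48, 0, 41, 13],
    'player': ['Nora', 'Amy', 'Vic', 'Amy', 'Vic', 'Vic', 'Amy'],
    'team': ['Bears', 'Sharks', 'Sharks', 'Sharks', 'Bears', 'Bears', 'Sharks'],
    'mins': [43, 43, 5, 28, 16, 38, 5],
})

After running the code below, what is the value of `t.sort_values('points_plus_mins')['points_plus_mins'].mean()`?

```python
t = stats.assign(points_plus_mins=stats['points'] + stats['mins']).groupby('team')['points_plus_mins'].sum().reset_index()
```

171.0

add column points_plus_mins = stats['points'] + stats['mins']:
   points player    team  mins  points_plus_mins
0      36   Nora   Bears    43                79
1      21    Amy  Sharks    43                64
2       5    Vic  Sharks     5                10
3      48    Amy  Sharks    28                76
4       0    Vic   Bears    16                16
5      41    Vic   Bears    38                79
6      13    Amy  Sharks     5                18
group by team, sum of points_plus_mins:
team
Bears     174
Sharks    168
Name: points_plus_mins, dtype: int64
reset_index():
     team  points_plus_mins
0   Bears               174
1  Sharks               168
sort by points_plus_mins:
     team  points_plus_mins
1  Sharks               168
0   Bears               174
mean of column 'points_plus_mins' → 171.0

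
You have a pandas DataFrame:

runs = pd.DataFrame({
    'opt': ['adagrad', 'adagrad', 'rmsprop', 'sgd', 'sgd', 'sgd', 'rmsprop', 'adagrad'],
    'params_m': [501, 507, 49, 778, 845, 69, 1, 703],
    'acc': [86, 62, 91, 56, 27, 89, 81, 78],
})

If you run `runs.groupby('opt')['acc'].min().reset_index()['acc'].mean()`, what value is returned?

56.6666666667

group by opt, min of acc:
opt
adagrad    62
rmsprop    81
sgd        27
Name: acc, dtype: int64
reset_index():
       opt  acc
0  adagrad   62
1  rmsprop   81
2      sgd   27
Hence 56.6666666667.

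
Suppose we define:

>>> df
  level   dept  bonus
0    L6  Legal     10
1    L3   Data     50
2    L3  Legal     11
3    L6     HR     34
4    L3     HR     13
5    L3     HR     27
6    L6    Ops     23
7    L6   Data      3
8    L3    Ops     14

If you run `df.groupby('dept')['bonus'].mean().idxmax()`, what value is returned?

group by dept, mean of bonus:
dept
Data     26.500000
HR       24.666667
Legal    10.500000
Ops      18.500000
Name: bonus, dtype: float64
So idxmax() = Data.

Data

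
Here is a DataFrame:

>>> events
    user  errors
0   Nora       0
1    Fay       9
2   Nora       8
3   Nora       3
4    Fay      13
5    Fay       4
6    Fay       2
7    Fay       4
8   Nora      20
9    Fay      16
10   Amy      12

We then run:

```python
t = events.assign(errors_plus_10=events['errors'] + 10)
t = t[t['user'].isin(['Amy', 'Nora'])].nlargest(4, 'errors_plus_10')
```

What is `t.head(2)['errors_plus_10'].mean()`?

26.0

add column errors_plus_10 = events['errors'] + 10:
    user  errors  errors_plus_10
0   Nora       0              10
1    Fay       9              19
2   Nora       8              18
3   Nora       3              13
4    Fay      13              23
5    Fay       4              14
6    Fay       2              12
7    Fay       4              14
8   Nora      20              30
9    Fay      16              26
10   Amy      12              22
filter rows where user in ['Amy', 'Nora']:
    user  errors  errors_plus_10
0   Nora       0              10
2   Nora       8              18
3   Nora       3              13
8   Nora      20              30
10   Amy      12              22
take 4 rows with largest errors_plus_10:
    user  errors  errors_plus_10
8   Nora      20              30
10   Amy      12              22
2   Nora       8              18
3   Nora       3              13
take first 2 rows:
    user  errors  errors_plus_10
8   Nora      20              30
10   Amy      12              22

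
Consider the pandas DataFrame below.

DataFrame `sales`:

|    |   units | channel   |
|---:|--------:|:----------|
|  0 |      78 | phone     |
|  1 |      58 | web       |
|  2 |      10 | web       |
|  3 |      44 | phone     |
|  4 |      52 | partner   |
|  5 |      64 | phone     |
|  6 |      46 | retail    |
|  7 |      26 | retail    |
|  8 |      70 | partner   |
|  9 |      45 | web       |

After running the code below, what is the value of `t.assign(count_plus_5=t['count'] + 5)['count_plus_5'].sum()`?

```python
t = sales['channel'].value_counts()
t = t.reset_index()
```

value_counts of channel:
channel
phone      3
web        3
partner    2
retail     2
Name: count, dtype: int64
reset_index():
   channel  count
0    phone      3
1      web      3
2  partner      2
3   retail      2
add column count_plus_5 = t['count'] + 5:
   channel  count  count_plus_5
0    phone      3             8
1      web      3             8
2  partner      2             7
3   retail      2             7
Then the sum of column 'count_plus_5': 30

30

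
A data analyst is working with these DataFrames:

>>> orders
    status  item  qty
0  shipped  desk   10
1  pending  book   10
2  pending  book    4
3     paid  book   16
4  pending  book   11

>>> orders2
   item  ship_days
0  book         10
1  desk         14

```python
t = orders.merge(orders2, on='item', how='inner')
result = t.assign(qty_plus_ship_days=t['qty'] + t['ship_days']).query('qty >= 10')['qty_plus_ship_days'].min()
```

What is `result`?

merge on 'item' (how='inner') → 5 rows:
    status  item  qty  ship_days
0  shipped  desk   10         14
1  pending  book   10         10
2  pending  book    4         10
3     paid  book   16         10
4  pending  book   11         10
add column qty_plus_ship_days = t['qty'] + t['ship_days']:
    status  item  qty  ship_days  qty_plus_ship_days
0  shipped  desk   10         14                  24
1  pending  book   10         10                  20
2  pending  book    4         10                  14
3     paid  book   16         10                  26
4  pending  book   11         10                  21
filter rows where qty >= 10:
    status  item  qty  ship_days  qty_plus_ship_days
0  shipped  desk   10         14                  24
1  pending  book   10         10                  20
3     paid  book   16         10                  26
4  pending  book   11         10                  21

20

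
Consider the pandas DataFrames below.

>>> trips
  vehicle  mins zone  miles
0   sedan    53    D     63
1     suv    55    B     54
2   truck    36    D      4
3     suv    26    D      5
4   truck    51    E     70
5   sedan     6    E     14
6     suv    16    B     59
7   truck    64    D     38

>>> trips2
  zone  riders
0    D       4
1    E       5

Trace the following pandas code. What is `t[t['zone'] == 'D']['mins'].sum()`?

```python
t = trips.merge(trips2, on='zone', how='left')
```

merge on 'zone' (how='left') → 8 rows:
  vehicle  mins zone  miles  riders
0   sedan    53    D     63     4.0
1     suv    55    B     54     NaN
2   truck    36    D      4     4.0
3     suv    26    D      5     4.0
4   truck    51    E     70     5.0
5   sedan     6    E     14     5.0
6     suv    16    B     59     NaN
7   truck    64    D     38     4.0
filter rows where zone == 'D':
  vehicle  mins zone  miles  riders
0   sedan    53    D     63     4.0
2   truck    36    D      4     4.0
3     suv    26    D      5     4.0
7   truck    64    D     38     4.0

179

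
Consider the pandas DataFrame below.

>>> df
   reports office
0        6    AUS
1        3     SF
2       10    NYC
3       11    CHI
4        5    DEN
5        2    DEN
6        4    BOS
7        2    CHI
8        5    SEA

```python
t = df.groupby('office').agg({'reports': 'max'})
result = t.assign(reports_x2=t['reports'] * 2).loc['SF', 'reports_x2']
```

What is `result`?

group by office, max of reports:
        reports
office         
AUS           6
BOS           4
CHI          11
DEN           5
NYC          10
SEA           5
SF            3
add column reports_x2 = t['reports'] * 2:
        reports  reports_x2
office                     
AUS           6          12
BOS           4           8
CHI          11          22
DEN           5          10
NYC          10          20
SEA           5          10
SF            3           6
value at row 'SF', column 'reports_x2' → 6

6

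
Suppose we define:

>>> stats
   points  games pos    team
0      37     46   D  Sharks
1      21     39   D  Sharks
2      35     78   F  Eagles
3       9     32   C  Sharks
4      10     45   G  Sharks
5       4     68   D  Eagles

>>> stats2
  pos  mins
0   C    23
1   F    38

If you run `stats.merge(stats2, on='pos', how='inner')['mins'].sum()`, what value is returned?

61

merge on 'pos' (how='inner') → 2 rows:
   points  games pos    team  mins
0      35     78   F  Eagles    38
1       9     32   C  Sharks    23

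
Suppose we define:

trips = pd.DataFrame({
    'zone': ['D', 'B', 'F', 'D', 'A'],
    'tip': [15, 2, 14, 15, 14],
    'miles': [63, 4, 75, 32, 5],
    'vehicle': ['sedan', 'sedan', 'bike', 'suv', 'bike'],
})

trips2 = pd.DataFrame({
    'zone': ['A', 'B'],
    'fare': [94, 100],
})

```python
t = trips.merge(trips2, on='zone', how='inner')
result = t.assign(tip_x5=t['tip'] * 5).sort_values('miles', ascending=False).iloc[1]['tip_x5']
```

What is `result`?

10

merge on 'zone' (how='inner') → 2 rows:
  zone  tip  miles vehicle  fare
0    B    2      4   sedan   100
1    A   14      5    bike    94
add column tip_x5 = t['tip'] * 5:
  zone  tip  miles vehicle  fare  tip_x5
0    B    2      4   sedan   100      10
1    A   14      5    bike    94      70
sort by miles descending:
  zone  tip  miles vehicle  fare  tip_x5
1    A   14      5    bike    94      70
0    B    2      4   sedan   100      10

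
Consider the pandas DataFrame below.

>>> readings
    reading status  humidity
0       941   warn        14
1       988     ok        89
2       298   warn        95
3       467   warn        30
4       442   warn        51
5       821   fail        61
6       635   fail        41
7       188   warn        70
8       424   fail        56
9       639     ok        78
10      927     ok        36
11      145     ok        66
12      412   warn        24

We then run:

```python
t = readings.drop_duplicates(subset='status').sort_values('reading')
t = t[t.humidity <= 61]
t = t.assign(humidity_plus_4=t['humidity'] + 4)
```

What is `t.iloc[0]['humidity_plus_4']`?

65

drop duplicate status (keep=first):
   reading status  humidity
0      941   warn        14
1      988     ok        89
5      821   fail        61
sort by reading:
   reading status  humidity
5      821   fail        61
0      941   warn        14
1      988     ok        89
filter rows where humidity <= 61:
   reading status  humidity
5      821   fail        61
0      941   warn        14
add column humidity_plus_4 = t['humidity'] + 4:
   reading status  humidity  humidity_plus_4
5      821   fail        61               65
0      941   warn        14               18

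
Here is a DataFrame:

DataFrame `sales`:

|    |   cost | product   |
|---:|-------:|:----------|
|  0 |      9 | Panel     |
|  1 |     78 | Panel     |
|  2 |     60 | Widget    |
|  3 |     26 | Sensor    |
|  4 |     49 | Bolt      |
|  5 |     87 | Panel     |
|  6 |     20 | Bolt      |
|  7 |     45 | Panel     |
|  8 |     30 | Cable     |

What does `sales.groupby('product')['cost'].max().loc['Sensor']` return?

group by product, max of cost:
product
Bolt      49
Cable     30
Panel     87
Sensor    26
Widget    60
Name: cost, dtype: int64
Finally, value at index 'Sensor' = 26.

26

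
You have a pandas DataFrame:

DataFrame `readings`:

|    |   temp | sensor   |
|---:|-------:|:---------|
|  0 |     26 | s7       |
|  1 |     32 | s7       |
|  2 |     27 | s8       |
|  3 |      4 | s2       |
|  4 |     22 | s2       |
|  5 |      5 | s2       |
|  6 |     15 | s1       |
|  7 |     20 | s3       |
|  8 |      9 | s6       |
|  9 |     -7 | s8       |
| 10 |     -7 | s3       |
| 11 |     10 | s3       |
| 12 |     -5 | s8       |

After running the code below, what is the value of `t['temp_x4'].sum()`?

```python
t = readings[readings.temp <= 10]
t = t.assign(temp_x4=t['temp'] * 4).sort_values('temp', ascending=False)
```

36

filter rows where temp <= 10:
    temp sensor
3      4     s2
5      5     s2
8      9     s6
9     -7     s8
10    -7     s3
11    10     s3
12    -5     s8
add column temp_x4 = t['temp'] * 4:
    temp sensor  temp_x4
3      4     s2       16
5      5     s2       20
8      9     s6       36
9     -7     s8      -28
10    -7     s3      -28
11    10     s3       40
12    -5     s8      -20
sort by temp descending:
    temp sensor  temp_x4
11    10     s3       40
8      9     s6       36
5      5     s2       20
3      4     s2       16
12    -5     s8      -20
9     -7     s8      -28
10    -7     s3      -28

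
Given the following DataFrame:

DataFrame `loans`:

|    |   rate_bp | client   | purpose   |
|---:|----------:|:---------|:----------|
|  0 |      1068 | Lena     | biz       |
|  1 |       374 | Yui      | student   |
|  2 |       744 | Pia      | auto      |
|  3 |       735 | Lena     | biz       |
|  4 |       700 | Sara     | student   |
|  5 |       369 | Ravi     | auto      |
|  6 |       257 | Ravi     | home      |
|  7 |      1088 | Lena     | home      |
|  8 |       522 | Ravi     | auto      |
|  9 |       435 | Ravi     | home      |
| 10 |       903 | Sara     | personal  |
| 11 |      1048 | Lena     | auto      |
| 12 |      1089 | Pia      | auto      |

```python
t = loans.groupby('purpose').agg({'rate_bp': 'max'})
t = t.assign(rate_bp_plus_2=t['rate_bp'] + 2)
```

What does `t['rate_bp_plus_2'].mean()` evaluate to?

group by purpose, max of rate_bp:
          rate_bp
purpose          
auto         1089
biz          1068
home         1088
personal      903
student       700
add column rate_bp_plus_2 = t['rate_bp'] + 2:
          rate_bp  rate_bp_plus_2
purpose                          
auto         1089            1091
biz          1068            1070
home         1088            1090
personal      903             905
student       700             702
mean of column 'rate_bp_plus_2' → 971.6

971.6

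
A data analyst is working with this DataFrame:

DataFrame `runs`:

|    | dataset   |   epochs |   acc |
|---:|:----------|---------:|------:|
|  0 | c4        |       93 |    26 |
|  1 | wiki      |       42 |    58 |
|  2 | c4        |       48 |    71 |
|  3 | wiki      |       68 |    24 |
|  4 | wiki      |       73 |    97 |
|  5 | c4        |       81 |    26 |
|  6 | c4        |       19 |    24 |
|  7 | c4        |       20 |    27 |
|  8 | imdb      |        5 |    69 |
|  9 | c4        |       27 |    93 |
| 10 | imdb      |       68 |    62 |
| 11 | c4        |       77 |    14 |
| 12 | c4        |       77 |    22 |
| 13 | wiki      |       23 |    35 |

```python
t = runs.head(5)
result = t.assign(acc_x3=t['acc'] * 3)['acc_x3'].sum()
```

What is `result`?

828

take first 5 rows:
  dataset  epochs  acc
0      c4      93   26
1    wiki      42   58
2      c4      48   71
3    wiki      68   24
4    wiki      73   97
add column acc_x3 = t['acc'] * 3:
  dataset  epochs  acc  acc_x3
0      c4      93   26      78
1    wiki      42   58     174
2      c4      48   71     213
3    wiki      68   24      72
4    wiki      73   97     291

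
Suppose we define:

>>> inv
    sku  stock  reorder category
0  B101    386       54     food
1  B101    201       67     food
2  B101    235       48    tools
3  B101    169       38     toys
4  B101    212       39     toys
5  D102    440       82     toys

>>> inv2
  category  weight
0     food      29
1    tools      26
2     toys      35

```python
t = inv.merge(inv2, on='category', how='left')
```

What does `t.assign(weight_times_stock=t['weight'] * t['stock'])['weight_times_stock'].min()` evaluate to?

5829

merge on 'category' (how='left') → 6 rows:
    sku  stock  reorder category  weight
0  B101    386       54     food      29
1  B101    201       67     food      29
2  B101    235       48    tools      26
3  B101    169       38     toys      35
4  B101    212       39     toys      35
5  D102    440       82     toys      35
add column weight_times_stock = t['weight'] * t['stock']:
    sku  stock  reorder category  weight  weight_times_stock
0  B101    386       54     food      29               11194
1  B101    201       67     food      29                5829
2  B101    235       48    tools      26                6110
3  B101    169       38     toys      35                5915
4  B101    212       39     toys      35                7420
5  D102    440       82     toys      35               15400
So min() = 5829.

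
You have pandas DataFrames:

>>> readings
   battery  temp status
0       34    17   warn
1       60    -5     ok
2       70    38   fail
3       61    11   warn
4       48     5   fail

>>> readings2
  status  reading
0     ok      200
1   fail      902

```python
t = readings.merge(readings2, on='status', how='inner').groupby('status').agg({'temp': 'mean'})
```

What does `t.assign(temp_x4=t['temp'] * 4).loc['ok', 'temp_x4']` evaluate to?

-20.0

merge on 'status' (how='inner') → 3 rows:
   battery  temp status  reading
0       60    -5     ok      200
1       70    38   fail      902
2       48     5   fail      902
group by status, mean of temp:
        temp
status      
fail    21.5
ok      -5.0
add column temp_x4 = t['temp'] * 4:
        temp  temp_x4
status               
fail    21.5     86.0
ok      -5.0    -20.0
Finally, value at row 'ok', column 'temp_x4' = -20.0.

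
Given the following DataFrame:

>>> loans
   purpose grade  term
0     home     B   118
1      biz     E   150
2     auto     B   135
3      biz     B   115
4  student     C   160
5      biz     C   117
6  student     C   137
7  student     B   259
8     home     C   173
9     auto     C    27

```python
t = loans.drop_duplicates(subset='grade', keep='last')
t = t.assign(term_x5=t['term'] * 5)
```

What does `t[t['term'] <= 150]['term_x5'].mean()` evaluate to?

drop duplicate grade (keep=last):
   purpose grade  term
1      biz     E   150
7  student     B   259
9     auto     C    27
add column term_x5 = t['term'] * 5:
   purpose grade  term  term_x5
1      biz     E   150      750
7  student     B   259     1295
9     auto     C    27      135
filter rows where term <= 150:
  purpose grade  term  term_x5
1     biz     E   150      750
9    auto     C    27      135
Then the mean of column 'term_x5': 442.5

442.5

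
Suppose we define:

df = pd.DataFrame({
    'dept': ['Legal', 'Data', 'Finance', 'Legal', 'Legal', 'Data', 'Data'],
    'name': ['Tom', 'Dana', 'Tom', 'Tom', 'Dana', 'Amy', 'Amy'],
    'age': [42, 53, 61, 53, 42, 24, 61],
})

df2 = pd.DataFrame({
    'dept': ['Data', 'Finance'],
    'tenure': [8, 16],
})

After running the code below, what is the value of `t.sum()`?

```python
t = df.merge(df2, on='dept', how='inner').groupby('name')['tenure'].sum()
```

40

merge on 'dept' (how='inner') → 4 rows:
      dept  name  age  tenure
0     Data  Dana   53       8
1  Finance   Tom   61      16
2     Data   Amy   24       8
3     Data   Amy   61       8
group by name, sum of tenure:
name
Amy     16
Dana     8
Tom     16
Name: tenure, dtype: int64
sum of the resulting series → 40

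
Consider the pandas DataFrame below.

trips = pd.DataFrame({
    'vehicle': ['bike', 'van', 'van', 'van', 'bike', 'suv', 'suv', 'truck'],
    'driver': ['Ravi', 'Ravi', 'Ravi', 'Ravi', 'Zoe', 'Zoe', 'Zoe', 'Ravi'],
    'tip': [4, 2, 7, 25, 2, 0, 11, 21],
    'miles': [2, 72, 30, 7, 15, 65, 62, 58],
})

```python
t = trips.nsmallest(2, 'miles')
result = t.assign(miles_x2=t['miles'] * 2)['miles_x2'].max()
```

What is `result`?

take 2 rows with smallest miles:
  vehicle driver  tip  miles
0    bike   Ravi    4      2
3     van   Ravi   25      7
add column miles_x2 = t['miles'] * 2:
  vehicle driver  tip  miles  miles_x2
0    bike   Ravi    4      2         4
3     van   Ravi   25      7        14
So max() = 14.

14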